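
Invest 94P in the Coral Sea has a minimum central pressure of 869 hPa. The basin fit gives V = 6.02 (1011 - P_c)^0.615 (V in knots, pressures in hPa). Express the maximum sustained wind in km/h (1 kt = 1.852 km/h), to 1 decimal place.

234.9 km/h

ΔP = 1011 − 869 = 142 hPa.
V ≈ 6.02 × 142^0.615 = 6.02 × 21.070 ≈ 126.839 kt.
126.839 × 1.852 ≈ 234.91 km/h → 234.9 km/h.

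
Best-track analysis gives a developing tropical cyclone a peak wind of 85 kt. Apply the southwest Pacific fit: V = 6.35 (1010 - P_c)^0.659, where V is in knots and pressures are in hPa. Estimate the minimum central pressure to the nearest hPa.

959 hPa

ΔP = (V / 6.35)^(1/0.659) = (85/6.35)^1.517.
85/6.35 = 13.386; 13.386^1.517 ≈ 51.24 hPa.
P_c = 1010 − 51.24 = 958.76 ≈ 959 hPa.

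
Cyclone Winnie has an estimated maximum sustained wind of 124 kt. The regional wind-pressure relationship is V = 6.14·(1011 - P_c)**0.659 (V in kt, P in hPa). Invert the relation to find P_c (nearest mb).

915 mb

ΔP = (V / 6.14)^(1/0.659) = (124/6.14)^1.517.
124/6.14 = 20.195; 20.195^1.517 ≈ 95.64 mb.
P_c = 1011 − 95.64 = 915.36 ≈ 915 mb.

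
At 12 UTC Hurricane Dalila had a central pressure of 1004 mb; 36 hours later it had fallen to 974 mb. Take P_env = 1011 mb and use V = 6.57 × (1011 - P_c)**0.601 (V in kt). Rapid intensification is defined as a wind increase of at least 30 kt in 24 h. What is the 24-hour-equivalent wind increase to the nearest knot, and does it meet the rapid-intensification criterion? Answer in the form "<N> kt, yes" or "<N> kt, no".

V₁: ΔP = 7, V ≈ 6.57 × 7^0.601 ≈ 21.16 kt.
V₂: ΔP = 37, V ≈ 6.57 × 37^0.601 ≈ 57.55 kt.
ΔV over 36 h = 36.39 kt → 24 h equivalent = 36.39 × 24/36 ≈ 24.26 kt.
24 kt < 30 kt ⇒ not rapid intensification.

24 kt, no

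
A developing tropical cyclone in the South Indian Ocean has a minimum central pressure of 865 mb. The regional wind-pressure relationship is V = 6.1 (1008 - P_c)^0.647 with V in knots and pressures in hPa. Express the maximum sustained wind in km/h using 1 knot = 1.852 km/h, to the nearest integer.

ΔP = 1008 − 865 = 143 mb.
V ≈ 6.1 × 143^0.647 = 6.1 × 24.803 ≈ 151.298 kt.
151.298 × 1.852 ≈ 280.20 km/h → 280 km/h.

280 km/h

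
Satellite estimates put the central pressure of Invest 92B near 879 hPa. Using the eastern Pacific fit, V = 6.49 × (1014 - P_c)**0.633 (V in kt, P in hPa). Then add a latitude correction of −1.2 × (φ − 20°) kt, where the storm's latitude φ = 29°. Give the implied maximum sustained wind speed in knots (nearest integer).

134 kt

ΔP = 1014 − 879 = 135 hPa.
135^0.633 ≈ 22.310.
V ≈ 6.49 × 22.310 ≈ 144.8 kt.
Latitude correction: −1.2 × (29 − 20) = -10.8 kt.
Corrected V ≈ 134 kt → 134 kt.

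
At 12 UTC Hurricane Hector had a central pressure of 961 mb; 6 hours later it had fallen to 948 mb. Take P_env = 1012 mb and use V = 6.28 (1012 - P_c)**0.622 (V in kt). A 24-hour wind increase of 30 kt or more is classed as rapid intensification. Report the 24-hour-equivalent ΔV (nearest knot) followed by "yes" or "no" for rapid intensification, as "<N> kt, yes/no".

V₁: ΔP = 51, V ≈ 6.28 × 51^0.622 ≈ 72.45 kt.
V₂: ΔP = 64, V ≈ 6.28 × 64^0.622 ≈ 83.45 kt.
ΔV over 6 h = 11.00 kt → 24 h equivalent = 11.00 × 24/6 ≈ 44.00 kt.
44 kt ≥ 30 kt ⇒ rapid intensification.

44 kt, yes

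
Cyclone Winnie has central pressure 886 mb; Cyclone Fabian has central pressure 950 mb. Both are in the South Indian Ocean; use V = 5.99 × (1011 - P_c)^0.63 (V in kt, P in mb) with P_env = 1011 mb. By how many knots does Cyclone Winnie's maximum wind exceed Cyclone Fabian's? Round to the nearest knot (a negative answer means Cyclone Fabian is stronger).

46 kt

Cyclone Winnie: ΔP = 125; V ≈ 5.99 × 125^0.63 ≈ 125.45 kt.
Cyclone Fabian: ΔP = 61; V ≈ 5.99 × 61^0.63 ≈ 79.83 kt.
Difference ≈ 125.45 − 79.83 = 45.62 → 46 kt.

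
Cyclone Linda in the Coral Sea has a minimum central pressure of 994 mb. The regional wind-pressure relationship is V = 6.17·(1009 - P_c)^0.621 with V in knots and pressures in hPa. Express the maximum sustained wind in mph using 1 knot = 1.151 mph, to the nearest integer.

38 mph

ΔP = 1009 − 994 = 15 mb.
V ≈ 6.17 × 15^0.621 = 6.17 × 5.375 ≈ 33.162 kt.
33.162 × 1.151 ≈ 38.17 mph → 38 mph.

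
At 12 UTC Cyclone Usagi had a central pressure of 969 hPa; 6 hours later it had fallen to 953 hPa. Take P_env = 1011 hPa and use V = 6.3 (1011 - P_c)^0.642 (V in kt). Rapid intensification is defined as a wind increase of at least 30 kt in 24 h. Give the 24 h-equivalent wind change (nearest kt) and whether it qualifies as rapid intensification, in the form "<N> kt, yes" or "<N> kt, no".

64 kt, yes

V₁: ΔP = 42, V ≈ 6.3 × 42^0.642 ≈ 69.42 kt.
V₂: ΔP = 58, V ≈ 6.3 × 58^0.642 ≈ 85.40 kt.
ΔV over 6 h = 15.98 kt → 24 h equivalent = 15.98 × 24/6 ≈ 63.92 kt.
64 kt ≥ 30 kt ⇒ rapid intensification.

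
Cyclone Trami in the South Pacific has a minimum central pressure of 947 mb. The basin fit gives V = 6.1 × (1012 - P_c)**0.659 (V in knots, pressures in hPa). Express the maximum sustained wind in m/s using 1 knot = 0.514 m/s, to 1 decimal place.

49.1 m/s

ΔP = 1012 − 947 = 65 mb.
V ≈ 6.1 × 65^0.659 = 6.1 × 15.657 ≈ 95.508 kt.
95.508 × 0.514 ≈ 49.09 m/s → 49.1 m/s.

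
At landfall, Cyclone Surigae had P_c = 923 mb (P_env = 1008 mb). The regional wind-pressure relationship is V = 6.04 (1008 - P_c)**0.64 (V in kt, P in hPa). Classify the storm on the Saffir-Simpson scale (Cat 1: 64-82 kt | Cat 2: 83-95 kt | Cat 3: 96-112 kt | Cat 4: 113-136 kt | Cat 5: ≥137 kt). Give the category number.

ΔP = 1008 − 923 = 85 mb.
V ≈ 6.04 × 85^0.64 = 6.04 × 17.17 ≈ 104 kt.
104 kt falls in the Category 3 band.

3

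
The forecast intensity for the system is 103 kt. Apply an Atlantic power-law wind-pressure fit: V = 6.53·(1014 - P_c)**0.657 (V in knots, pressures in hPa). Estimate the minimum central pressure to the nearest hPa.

947 hPa

ΔP = (V / 6.53)^(1/0.657) = (103/6.53)^1.522.
103/6.53 = 15.773; 15.773^1.522 ≈ 66.58 hPa.
P_c = 1014 − 66.58 = 947.42 ≈ 947 hPa.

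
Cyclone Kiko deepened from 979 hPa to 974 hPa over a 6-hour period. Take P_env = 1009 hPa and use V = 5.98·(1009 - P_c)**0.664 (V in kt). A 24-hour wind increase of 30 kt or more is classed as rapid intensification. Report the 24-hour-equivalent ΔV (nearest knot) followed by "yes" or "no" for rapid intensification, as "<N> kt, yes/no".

V₁: ΔP = 30, V ≈ 5.98 × 30^0.664 ≈ 57.21 kt.
V₂: ΔP = 35, V ≈ 5.98 × 35^0.664 ≈ 63.38 kt.
ΔV over 6 h = 6.17 kt → 24 h equivalent = 6.17 × 24/6 ≈ 24.68 kt.
25 kt < 30 kt ⇒ not rapid intensification.

25 kt, no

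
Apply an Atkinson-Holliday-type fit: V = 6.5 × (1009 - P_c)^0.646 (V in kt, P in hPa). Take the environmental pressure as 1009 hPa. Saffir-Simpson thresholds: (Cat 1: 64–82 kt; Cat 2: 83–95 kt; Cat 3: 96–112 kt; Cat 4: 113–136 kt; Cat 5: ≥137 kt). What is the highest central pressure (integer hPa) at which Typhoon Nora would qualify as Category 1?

Category 1 begins at V = 64 kt.
Required ΔP = (64/6.5)^(1/0.646) = 9.846^1.548 ≈ 34.48 hPa.
P_c ≤ 1009 − 34.48 = 974.52, so the highest integer P_c is 974 hPa.

974 hPa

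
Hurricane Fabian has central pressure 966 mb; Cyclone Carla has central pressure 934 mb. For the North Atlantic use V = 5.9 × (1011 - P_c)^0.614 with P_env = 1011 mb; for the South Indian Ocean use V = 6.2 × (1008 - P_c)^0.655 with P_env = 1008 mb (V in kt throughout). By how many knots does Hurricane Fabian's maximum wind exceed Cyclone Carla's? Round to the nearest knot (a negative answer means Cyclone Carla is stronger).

-43 kt

Hurricane Fabian: ΔP = 45; V ≈ 5.9 × 45^0.614 ≈ 61.08 kt.
Cyclone Carla: ΔP = 74; V ≈ 6.2 × 74^0.655 ≈ 103.93 kt.
Difference ≈ 61.08 − 103.93 = -42.85 → -43 kt.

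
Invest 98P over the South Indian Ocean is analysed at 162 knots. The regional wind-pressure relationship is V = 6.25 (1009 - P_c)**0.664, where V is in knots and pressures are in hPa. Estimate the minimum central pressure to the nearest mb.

ΔP = (V / 6.25)^(1/0.664) = (162/6.25)^1.506.
162/6.25 = 25.920; 25.920^1.506 ≈ 134.58 mb.
P_c = 1009 − 134.58 = 874.42 ≈ 874 mb.

874 mb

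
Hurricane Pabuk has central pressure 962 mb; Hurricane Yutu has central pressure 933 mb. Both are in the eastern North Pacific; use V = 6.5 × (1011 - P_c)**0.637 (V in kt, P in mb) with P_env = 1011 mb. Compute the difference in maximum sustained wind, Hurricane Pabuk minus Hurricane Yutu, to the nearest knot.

-27 kt

Hurricane Pabuk: ΔP = 49; V ≈ 6.5 × 49^0.637 ≈ 77.55 kt.
Hurricane Yutu: ΔP = 78; V ≈ 6.5 × 78^0.637 ≈ 104.27 kt.
Difference ≈ 77.55 − 104.27 = -26.72 → -27 kt.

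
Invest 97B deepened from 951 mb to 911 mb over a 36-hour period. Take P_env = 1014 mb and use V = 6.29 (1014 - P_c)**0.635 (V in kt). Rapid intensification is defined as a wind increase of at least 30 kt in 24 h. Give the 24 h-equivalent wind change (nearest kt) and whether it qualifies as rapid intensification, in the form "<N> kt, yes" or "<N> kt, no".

21 kt, no

V₁: ΔP = 63, V ≈ 6.29 × 63^0.635 ≈ 87.34 kt.
V₂: ΔP = 103, V ≈ 6.29 × 103^0.635 ≈ 119.34 kt.
ΔV over 36 h = 32.00 kt → 24 h equivalent = 32.00 × 24/36 ≈ 21.33 kt.
21 kt < 30 kt ⇒ not rapid intensification.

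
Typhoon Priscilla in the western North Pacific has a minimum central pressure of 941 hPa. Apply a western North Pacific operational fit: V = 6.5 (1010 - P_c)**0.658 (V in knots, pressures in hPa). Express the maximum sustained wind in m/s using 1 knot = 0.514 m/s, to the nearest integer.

ΔP = 1010 − 941 = 69 hPa.
V ≈ 6.5 × 69^0.658 = 6.5 × 16.217 ≈ 105.409 kt.
105.409 × 0.514 ≈ 54.18 m/s → 54 m/s.

54 m/s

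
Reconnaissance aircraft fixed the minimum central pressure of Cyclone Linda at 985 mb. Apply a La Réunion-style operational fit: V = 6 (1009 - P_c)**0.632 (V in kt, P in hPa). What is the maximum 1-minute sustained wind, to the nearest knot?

ΔP = 1009 − 985 = 24 mb.
24^0.632 ≈ 7.452.
V ≈ 6 × 7.452 ≈ 44.7 kt.

45 kt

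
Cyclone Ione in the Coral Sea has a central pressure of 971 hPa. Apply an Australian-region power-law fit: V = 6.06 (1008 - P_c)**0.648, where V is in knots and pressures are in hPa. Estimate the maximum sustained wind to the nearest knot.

63 kt

ΔP = 1008 − 971 = 37 hPa.
37^0.648 ≈ 10.380.
V ≈ 6.06 × 10.380 ≈ 62.9 kt.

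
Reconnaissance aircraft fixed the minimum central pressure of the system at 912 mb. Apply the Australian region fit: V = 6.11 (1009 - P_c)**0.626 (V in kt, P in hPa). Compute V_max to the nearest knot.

ΔP = 1009 − 912 = 97 mb.
97^0.626 ≈ 17.527.
V ≈ 6.11 × 17.527 ≈ 107.1 kt.

107 kt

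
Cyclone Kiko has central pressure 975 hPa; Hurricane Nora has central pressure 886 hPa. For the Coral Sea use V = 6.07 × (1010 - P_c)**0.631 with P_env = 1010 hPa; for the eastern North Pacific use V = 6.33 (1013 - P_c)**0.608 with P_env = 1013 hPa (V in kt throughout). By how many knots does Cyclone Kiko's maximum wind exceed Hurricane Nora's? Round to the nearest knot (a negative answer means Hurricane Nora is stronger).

Cyclone Kiko: ΔP = 35; V ≈ 6.07 × 35^0.631 ≈ 57.21 kt.
Hurricane Nora: ΔP = 127; V ≈ 6.33 × 127^0.608 ≈ 120.37 kt.
Difference ≈ 57.21 − 120.37 = -63.16 → -63 kt.

-63 kt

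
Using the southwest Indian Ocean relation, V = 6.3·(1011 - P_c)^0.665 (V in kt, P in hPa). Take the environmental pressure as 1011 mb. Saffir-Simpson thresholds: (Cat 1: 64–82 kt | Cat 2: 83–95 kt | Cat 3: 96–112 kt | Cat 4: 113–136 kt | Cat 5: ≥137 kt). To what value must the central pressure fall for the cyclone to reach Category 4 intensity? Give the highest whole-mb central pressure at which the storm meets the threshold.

Category 4 begins at V = 113 kt.
Required ΔP = (113/6.3)^(1/0.665) = 17.937^1.504 ≈ 76.79 mb.
P_c ≤ 1011 − 76.79 = 934.21, so the highest integer P_c is 934 mb.

934 mb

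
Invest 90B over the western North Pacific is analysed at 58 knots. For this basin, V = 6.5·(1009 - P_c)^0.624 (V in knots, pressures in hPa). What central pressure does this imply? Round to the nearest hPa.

976 hPa

ΔP = (V / 6.5)^(1/0.624) = (58/6.5)^1.603.
58/6.5 = 8.923; 8.923^1.603 ≈ 33.36 hPa.
P_c = 1009 − 33.36 = 975.64 ≈ 976 hPa.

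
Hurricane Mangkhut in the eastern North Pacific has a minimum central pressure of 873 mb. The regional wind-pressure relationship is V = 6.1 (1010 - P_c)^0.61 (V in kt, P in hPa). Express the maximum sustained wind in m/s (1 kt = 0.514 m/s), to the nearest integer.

ΔP = 1010 − 873 = 137 mb.
V ≈ 6.1 × 137^0.61 = 6.1 × 20.109 ≈ 122.667 kt.
122.667 × 0.514 ≈ 63.05 m/s → 63 m/s.

63 m/s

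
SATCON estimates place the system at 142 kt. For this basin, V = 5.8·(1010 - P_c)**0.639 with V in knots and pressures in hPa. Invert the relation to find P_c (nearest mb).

ΔP = (V / 5.8)^(1/0.639) = (142/5.8)^1.565.
142/5.8 = 24.483; 24.483^1.565 ≈ 149.10 mb.
P_c = 1010 − 149.10 = 860.90 ≈ 861 mb.

861 mb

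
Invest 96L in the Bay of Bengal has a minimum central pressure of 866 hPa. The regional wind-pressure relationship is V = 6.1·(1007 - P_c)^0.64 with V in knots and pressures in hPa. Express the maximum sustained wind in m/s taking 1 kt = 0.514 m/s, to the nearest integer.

ΔP = 1007 − 866 = 141 hPa.
V ≈ 6.1 × 141^0.64 = 6.1 × 23.741 ≈ 144.821 kt.
144.821 × 0.514 ≈ 74.44 m/s → 74 m/s.

74 m/s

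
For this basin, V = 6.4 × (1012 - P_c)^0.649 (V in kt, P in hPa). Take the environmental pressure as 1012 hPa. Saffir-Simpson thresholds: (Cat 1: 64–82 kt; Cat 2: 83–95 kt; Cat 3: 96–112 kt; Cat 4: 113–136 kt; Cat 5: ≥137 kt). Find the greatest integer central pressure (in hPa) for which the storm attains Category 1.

Category 1 begins at V = 64 kt.
Required ΔP = (64/6.4)^(1/0.649) = 10.000^1.541 ≈ 34.74 hPa.
P_c ≤ 1012 − 34.74 = 977.26, so the highest integer P_c is 977 hPa.

977 hPa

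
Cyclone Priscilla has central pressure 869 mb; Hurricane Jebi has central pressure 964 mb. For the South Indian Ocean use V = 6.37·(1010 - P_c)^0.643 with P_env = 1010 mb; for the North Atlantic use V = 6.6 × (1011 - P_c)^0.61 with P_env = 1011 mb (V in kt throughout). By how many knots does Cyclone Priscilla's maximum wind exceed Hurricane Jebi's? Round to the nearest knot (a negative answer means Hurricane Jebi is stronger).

Cyclone Priscilla: ΔP = 141; V ≈ 6.37 × 141^0.643 ≈ 153.49 kt.
Hurricane Jebi: ΔP = 47; V ≈ 6.6 × 47^0.61 ≈ 69.11 kt.
Difference ≈ 153.49 − 69.11 = 84.38 → 84 kt.

84 kt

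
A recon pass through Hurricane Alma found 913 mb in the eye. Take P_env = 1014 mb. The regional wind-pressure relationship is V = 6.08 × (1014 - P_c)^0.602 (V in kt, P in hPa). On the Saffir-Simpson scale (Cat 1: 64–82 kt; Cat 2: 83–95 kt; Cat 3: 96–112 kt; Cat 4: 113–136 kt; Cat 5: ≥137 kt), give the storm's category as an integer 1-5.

ΔP = 1014 − 913 = 101 mb.
V ≈ 6.08 × 101^0.602 = 6.08 × 16.09 ≈ 98 kt.
98 kt falls in the Category 3 band.

3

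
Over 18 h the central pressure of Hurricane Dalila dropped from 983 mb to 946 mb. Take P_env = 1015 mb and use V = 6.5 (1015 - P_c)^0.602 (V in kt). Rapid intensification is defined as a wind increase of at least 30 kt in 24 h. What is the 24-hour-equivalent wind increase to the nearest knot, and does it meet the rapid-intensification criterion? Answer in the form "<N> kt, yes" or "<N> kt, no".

41 kt, yes

V₁: ΔP = 32, V ≈ 6.5 × 32^0.602 ≈ 52.36 kt.
V₂: ΔP = 69, V ≈ 6.5 × 69^0.602 ≈ 83.16 kt.
ΔV over 18 h = 30.80 kt → 24 h equivalent = 30.80 × 24/18 ≈ 41.07 kt.
41 kt ≥ 30 kt ⇒ rapid intensification.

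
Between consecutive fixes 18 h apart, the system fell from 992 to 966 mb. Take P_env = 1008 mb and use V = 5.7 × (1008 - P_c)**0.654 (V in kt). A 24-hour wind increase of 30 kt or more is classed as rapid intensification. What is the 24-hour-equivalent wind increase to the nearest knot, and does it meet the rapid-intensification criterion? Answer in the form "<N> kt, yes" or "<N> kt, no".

V₁: ΔP = 16, V ≈ 5.7 × 16^0.654 ≈ 34.94 kt.
V₂: ΔP = 42, V ≈ 5.7 × 42^0.654 ≈ 65.69 kt.
ΔV over 18 h = 30.75 kt → 24 h equivalent = 30.75 × 24/18 ≈ 41.00 kt.
41 kt ≥ 30 kt ⇒ rapid intensification.

41 kt, yes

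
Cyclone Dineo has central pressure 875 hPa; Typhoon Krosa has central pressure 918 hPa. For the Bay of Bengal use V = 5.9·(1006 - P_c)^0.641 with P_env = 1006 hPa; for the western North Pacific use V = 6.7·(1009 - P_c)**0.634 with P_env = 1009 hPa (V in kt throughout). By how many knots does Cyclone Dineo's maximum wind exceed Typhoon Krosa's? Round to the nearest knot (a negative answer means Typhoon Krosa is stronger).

17 kt

Cyclone Dineo: ΔP = 131; V ≈ 5.9 × 131^0.641 ≈ 134.28 kt.
Typhoon Krosa: ΔP = 91; V ≈ 6.7 × 91^0.634 ≈ 116.98 kt.
Difference ≈ 134.28 − 116.98 = 17.30 → 17 kt.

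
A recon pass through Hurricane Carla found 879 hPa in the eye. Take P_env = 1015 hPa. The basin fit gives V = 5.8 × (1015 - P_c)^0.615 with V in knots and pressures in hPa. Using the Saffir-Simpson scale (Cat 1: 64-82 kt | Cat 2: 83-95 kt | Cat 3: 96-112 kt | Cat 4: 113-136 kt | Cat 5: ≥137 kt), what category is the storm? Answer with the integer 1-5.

ΔP = 1015 − 879 = 136 hPa.
V ≈ 5.8 × 136^0.615 = 5.8 × 20.52 ≈ 119 kt.
119 kt falls in the Category 4 band.

4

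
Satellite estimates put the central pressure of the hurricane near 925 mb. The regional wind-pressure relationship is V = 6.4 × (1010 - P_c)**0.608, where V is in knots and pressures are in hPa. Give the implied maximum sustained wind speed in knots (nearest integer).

ΔP = 1010 − 925 = 85 mb.
85^0.608 ≈ 14.897.
V ≈ 6.4 × 14.897 ≈ 95.3 kt.

95 kt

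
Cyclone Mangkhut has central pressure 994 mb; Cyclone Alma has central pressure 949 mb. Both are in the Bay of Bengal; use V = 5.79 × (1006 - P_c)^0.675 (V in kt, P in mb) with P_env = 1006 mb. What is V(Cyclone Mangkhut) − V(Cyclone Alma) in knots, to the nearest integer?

Cyclone Mangkhut: ΔP = 12; V ≈ 5.79 × 12^0.675 ≈ 30.98 kt.
Cyclone Alma: ΔP = 57; V ≈ 5.79 × 57^0.675 ≈ 88.69 kt.
Difference ≈ 30.98 − 88.69 = -57.71 → -58 kt.

-58 kt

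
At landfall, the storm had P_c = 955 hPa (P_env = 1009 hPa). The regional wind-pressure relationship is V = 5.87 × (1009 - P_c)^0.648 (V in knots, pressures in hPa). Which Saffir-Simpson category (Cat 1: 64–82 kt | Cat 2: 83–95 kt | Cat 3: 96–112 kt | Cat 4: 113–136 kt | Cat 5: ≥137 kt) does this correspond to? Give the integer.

1

ΔP = 1009 − 955 = 54 hPa.
V ≈ 5.87 × 54^0.648 = 5.87 × 13.26 ≈ 78 kt.
78 kt falls in the Category 1 band.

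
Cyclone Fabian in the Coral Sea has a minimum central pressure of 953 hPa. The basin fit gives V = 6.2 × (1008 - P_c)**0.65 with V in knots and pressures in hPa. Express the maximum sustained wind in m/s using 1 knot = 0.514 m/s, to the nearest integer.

ΔP = 1008 − 953 = 55 hPa.
V ≈ 6.2 × 55^0.65 = 6.2 × 13.528 ≈ 83.874 kt.
83.874 × 0.514 ≈ 43.11 m/s → 43 m/s.

43 m/s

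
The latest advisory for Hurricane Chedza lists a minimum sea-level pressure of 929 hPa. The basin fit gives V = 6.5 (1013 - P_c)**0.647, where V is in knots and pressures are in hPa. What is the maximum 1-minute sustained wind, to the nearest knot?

114 kt

ΔP = 1013 − 929 = 84 hPa.
84^0.647 ≈ 17.580.
V ≈ 6.5 × 17.580 ≈ 114.3 kt.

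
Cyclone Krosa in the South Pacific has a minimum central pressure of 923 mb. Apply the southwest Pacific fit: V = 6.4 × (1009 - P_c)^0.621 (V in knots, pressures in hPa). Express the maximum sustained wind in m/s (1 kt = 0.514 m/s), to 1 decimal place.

ΔP = 1009 − 923 = 86 mb.
V ≈ 6.4 × 86^0.621 = 6.4 × 15.897 ≈ 101.743 kt.
101.743 × 0.514 ≈ 52.30 m/s → 52.3 m/s.

52.3 m/s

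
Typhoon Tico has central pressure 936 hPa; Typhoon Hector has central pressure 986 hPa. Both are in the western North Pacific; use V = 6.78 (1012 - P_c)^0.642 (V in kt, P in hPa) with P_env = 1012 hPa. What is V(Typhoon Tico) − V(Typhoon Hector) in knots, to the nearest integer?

Typhoon Tico: ΔP = 76; V ≈ 6.78 × 76^0.642 ≈ 109.32 kt.
Typhoon Hector: ΔP = 26; V ≈ 6.78 × 26^0.642 ≈ 54.91 kt.
Difference ≈ 109.32 − 54.91 = 54.41 → 54 kt.

54 kt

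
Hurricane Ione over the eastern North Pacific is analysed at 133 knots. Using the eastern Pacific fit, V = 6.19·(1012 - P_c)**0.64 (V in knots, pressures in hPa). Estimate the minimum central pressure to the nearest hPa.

891 hPa

ΔP = (V / 6.19)^(1/0.64) = (133/6.19)^1.562.
133/6.19 = 21.486; 21.486^1.562 ≈ 120.64 hPa.
P_c = 1012 − 120.64 = 891.36 ≈ 891 hPa.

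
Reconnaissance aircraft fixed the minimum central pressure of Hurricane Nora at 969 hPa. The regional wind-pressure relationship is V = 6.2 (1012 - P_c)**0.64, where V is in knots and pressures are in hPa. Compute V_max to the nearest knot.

69 kt

ΔP = 1012 − 969 = 43 hPa.
43^0.64 ≈ 11.102.
V ≈ 6.2 × 11.102 ≈ 68.8 kt.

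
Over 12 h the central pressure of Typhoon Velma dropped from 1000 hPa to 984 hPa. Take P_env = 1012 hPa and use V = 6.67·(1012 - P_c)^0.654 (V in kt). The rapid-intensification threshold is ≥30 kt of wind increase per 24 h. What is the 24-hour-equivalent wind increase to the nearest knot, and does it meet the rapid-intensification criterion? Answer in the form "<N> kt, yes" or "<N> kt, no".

V₁: ΔP = 12, V ≈ 6.67 × 12^0.654 ≈ 33.88 kt.
V₂: ΔP = 28, V ≈ 6.67 × 28^0.654 ≈ 58.96 kt.
ΔV over 12 h = 25.08 kt → 24 h equivalent = 25.08 × 24/12 ≈ 50.16 kt.
50 kt ≥ 30 kt ⇒ rapid intensification.

50 kt, yes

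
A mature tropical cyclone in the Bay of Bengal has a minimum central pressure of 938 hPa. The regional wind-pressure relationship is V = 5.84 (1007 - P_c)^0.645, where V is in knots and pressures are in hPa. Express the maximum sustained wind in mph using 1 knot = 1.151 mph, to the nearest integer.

103 mph

ΔP = 1007 − 938 = 69 hPa.
V ≈ 5.84 × 69^0.645 = 5.84 × 15.348 ≈ 89.634 kt.
89.634 × 1.151 ≈ 103.17 mph → 103 mph.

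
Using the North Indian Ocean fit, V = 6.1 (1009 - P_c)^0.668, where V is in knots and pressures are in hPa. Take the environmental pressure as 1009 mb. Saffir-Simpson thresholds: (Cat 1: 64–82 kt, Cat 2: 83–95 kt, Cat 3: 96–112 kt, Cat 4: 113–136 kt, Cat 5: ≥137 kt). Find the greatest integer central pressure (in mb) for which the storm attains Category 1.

Category 1 begins at V = 64 kt.
Required ΔP = (64/6.1)^(1/0.668) = 10.492^1.497 ≈ 33.75 mb.
P_c ≤ 1009 − 33.75 = 975.25, so the highest integer P_c is 975 mb.

975 mb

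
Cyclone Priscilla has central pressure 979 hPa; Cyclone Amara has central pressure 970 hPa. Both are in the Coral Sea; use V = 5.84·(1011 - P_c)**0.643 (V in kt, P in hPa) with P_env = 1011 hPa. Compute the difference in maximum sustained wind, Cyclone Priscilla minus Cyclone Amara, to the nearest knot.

Cyclone Priscilla: ΔP = 32; V ≈ 5.84 × 32^0.643 ≈ 54.23 kt.
Cyclone Amara: ΔP = 41; V ≈ 5.84 × 41^0.643 ≈ 63.60 kt.
Difference ≈ 54.23 − 63.60 = -9.37 → -9 kt.

-9 kt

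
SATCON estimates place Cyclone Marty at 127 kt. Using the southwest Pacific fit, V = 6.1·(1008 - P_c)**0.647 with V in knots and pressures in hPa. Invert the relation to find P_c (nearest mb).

ΔP = (V / 6.1)^(1/0.647) = (127/6.1)^1.546.
127/6.1 = 20.820; 20.820^1.546 ≈ 109.10 mb.
P_c = 1008 − 109.10 = 898.90 ≈ 899 mb.

899 mb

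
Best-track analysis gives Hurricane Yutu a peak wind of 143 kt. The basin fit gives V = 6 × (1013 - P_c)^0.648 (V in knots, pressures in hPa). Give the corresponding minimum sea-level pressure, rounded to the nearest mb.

880 mb

ΔP = (V / 6)^(1/0.648) = (143/6)^1.543.
143/6 = 23.833; 23.833^1.543 ≈ 133.44 mb.
P_c = 1013 − 133.44 = 879.56 ≈ 880 mb.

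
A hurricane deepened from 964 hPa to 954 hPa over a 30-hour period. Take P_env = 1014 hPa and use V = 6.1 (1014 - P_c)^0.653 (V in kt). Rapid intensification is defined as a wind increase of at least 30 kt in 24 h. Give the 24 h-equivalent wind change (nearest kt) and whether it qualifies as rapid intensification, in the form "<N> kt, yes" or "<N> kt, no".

8 kt, no

V₁: ΔP = 50, V ≈ 6.1 × 50^0.653 ≈ 78.48 kt.
V₂: ΔP = 60, V ≈ 6.1 × 60^0.653 ≈ 88.40 kt.
ΔV over 30 h = 9.92 kt → 24 h equivalent = 9.92 × 24/30 ≈ 7.94 kt.
8 kt < 30 kt ⇒ not rapid intensification.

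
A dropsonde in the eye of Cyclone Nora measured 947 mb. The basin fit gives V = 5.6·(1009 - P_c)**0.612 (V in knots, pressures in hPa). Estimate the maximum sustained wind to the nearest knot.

70 kt

ΔP = 1009 − 947 = 62 mb.
62^0.612 ≈ 12.501.
V ≈ 5.6 × 12.501 ≈ 70.0 kt.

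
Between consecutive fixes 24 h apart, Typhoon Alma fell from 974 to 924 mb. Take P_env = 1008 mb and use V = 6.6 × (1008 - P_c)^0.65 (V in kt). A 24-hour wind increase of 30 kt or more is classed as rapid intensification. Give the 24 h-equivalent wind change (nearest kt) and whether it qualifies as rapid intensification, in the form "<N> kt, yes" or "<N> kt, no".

52 kt, yes

V₁: ΔP = 34, V ≈ 6.6 × 34^0.65 ≈ 65.31 kt.
V₂: ΔP = 84, V ≈ 6.6 × 84^0.65 ≈ 117.58 kt.
ΔV over 24 h = 52.27 kt → 24 h equivalent = 52.27 × 24/24 ≈ 52.27 kt.
52 kt ≥ 30 kt ⇒ rapid intensification.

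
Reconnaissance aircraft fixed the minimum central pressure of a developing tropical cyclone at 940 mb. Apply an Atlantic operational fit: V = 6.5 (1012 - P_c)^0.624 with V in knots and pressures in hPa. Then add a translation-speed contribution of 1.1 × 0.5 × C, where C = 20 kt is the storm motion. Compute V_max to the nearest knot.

ΔP = 1012 − 940 = 72 mb.
72^0.624 ≈ 14.420.
V ≈ 6.5 × 14.420 ≈ 93.7 kt.
Translation term: 1.1 × 0.5 × 20 = 11 kt.
Corrected V ≈ 104.7 kt → 105 kt.

105 kt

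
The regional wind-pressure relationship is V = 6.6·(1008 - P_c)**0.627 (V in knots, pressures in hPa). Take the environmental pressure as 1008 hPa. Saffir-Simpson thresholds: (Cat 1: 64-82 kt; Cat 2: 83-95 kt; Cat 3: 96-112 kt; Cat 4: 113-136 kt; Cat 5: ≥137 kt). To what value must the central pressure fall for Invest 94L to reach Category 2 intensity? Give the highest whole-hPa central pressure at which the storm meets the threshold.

951 hPa

Category 2 begins at V = 83 kt.
Required ΔP = (83/6.6)^(1/0.627) = 12.576^1.595 ≈ 56.71 hPa.
P_c ≤ 1008 − 56.71 = 951.29, so the highest integer P_c is 951 hPa.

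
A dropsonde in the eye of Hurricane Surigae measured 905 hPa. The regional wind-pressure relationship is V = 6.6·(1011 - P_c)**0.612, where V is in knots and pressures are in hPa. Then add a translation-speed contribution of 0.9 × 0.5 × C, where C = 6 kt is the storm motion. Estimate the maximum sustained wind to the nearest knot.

ΔP = 1011 − 905 = 106 hPa.
106^0.612 ≈ 17.358.
V ≈ 6.6 × 17.358 ≈ 114.6 kt.
Translation term: 0.9 × 0.5 × 6 = 2.7 kt.
Corrected V ≈ 117.3 kt → 117 kt.

117 kt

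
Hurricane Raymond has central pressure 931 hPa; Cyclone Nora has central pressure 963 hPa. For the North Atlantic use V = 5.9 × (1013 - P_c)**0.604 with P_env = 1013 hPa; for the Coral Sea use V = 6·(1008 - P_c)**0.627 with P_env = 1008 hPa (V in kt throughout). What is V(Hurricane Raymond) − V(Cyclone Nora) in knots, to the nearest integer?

Hurricane Raymond: ΔP = 82; V ≈ 5.9 × 82^0.604 ≈ 84.49 kt.
Cyclone Nora: ΔP = 45; V ≈ 6 × 45^0.627 ≈ 65.27 kt.
Difference ≈ 84.49 − 65.27 = 19.22 → 19 kt.

19 kt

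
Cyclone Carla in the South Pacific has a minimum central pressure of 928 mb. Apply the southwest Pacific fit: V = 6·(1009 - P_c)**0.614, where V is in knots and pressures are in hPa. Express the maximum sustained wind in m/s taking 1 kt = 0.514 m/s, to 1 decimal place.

45.8 m/s

ΔP = 1009 − 928 = 81 mb.
V ≈ 6 × 81^0.614 = 6 × 14.853 ≈ 89.117 kt.
89.117 × 0.514 ≈ 45.81 m/s → 45.8 m/s.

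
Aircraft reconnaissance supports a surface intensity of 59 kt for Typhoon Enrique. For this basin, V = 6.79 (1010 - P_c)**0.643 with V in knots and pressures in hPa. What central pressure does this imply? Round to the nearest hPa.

981 hPa

ΔP = (V / 6.79)^(1/0.643) = (59/6.79)^1.555.
59/6.79 = 8.689; 8.689^1.555 ≈ 28.86 hPa.
P_c = 1010 − 28.86 = 981.14 ≈ 981 hPa.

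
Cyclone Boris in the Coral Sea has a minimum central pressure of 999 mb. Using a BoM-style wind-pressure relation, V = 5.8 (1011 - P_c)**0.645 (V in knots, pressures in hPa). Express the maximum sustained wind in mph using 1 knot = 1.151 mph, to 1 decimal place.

ΔP = 1011 − 999 = 12 mb.
V ≈ 5.8 × 12^0.645 = 5.8 × 4.967 ≈ 28.807 kt.
28.807 × 1.151 ≈ 33.16 mph → 33.2 mph.

33.2 mph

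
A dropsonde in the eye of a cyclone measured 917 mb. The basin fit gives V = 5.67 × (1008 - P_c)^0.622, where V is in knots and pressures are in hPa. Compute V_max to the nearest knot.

ΔP = 1008 − 917 = 91 mb.
91^0.622 ≈ 16.540.
V ≈ 5.67 × 16.540 ≈ 93.8 kt.

94 kt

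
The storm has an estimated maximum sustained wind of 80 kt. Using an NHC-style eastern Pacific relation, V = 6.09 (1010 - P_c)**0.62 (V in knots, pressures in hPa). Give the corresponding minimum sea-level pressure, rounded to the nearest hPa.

ΔP = (V / 6.09)^(1/0.62) = (80/6.09)^1.613.
80/6.09 = 13.136; 13.136^1.613 ≈ 63.68 hPa.
P_c = 1010 − 63.68 = 946.32 ≈ 946 hPa.

946 hPa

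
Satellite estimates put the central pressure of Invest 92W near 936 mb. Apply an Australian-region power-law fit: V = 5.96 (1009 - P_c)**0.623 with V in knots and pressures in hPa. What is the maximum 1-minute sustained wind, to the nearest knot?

86 kt

ΔP = 1009 − 936 = 73 mb.
73^0.623 ≈ 14.483.
V ≈ 5.96 × 14.483 ≈ 86.3 kt.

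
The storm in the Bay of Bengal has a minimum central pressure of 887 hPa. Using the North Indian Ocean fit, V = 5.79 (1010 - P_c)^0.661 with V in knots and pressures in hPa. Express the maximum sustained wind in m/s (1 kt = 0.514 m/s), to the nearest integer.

ΔP = 1010 − 887 = 123 hPa.
V ≈ 5.79 × 123^0.661 = 5.79 × 24.067 ≈ 139.350 kt.
139.350 × 0.514 ≈ 71.63 m/s → 72 m/s.

72 m/s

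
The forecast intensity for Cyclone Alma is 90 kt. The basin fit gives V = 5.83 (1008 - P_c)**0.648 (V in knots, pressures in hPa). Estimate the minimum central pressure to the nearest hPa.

940 hPa

ΔP = (V / 5.83)^(1/0.648) = (90/5.83)^1.543.
90/5.83 = 15.437; 15.437^1.543 ≈ 68.27 hPa.
P_c = 1008 − 68.27 = 939.73 ≈ 940 hPa.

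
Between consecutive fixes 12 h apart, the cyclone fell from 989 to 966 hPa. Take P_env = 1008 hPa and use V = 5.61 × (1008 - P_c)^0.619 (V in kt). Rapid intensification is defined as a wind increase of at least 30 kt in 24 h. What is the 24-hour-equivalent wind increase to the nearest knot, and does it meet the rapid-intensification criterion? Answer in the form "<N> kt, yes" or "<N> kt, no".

44 kt, yes

V₁: ΔP = 19, V ≈ 5.61 × 19^0.619 ≈ 34.71 kt.
V₂: ΔP = 42, V ≈ 5.61 × 42^0.619 ≈ 56.72 kt.
ΔV over 12 h = 22.01 kt → 24 h equivalent = 22.01 × 24/12 ≈ 44.02 kt.
44 kt ≥ 30 kt ⇒ rapid intensification.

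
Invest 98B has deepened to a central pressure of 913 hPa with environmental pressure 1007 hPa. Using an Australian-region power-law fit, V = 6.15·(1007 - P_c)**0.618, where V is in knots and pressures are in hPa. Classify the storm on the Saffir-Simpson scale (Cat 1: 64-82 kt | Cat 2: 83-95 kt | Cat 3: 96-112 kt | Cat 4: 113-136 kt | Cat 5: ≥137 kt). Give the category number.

3

ΔP = 1007 − 913 = 94 hPa.
V ≈ 6.15 × 94^0.618 = 6.15 × 16.57 ≈ 102 kt.
102 kt falls in the Category 3 band.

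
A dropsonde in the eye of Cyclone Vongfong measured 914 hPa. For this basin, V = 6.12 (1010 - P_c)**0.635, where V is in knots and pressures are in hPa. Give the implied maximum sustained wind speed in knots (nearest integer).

111 kt

ΔP = 1010 − 914 = 96 hPa.
96^0.635 ≈ 18.144.
V ≈ 6.12 × 18.144 ≈ 111.0 kt.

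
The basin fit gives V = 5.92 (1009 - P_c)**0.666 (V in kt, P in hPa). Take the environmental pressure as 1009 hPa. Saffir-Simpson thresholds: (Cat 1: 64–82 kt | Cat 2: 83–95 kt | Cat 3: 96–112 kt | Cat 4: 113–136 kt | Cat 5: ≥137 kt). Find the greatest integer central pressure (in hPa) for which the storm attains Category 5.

897 hPa

Category 5 begins at V = 137 kt.
Required ΔP = (137/5.92)^(1/0.666) = 23.142^1.502 ≈ 111.85 hPa.
P_c ≤ 1009 − 111.85 = 897.15, so the highest integer P_c is 897 hPa.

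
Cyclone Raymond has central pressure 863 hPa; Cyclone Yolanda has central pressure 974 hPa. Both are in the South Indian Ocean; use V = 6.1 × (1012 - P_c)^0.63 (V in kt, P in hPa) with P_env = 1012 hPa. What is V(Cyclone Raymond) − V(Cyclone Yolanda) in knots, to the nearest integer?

82 kt

Cyclone Raymond: ΔP = 149; V ≈ 6.1 × 149^0.63 ≈ 142.70 kt.
Cyclone Yolanda: ΔP = 38; V ≈ 6.1 × 38^0.63 ≈ 60.34 kt.
Difference ≈ 142.70 − 60.34 = 82.36 → 82 kt.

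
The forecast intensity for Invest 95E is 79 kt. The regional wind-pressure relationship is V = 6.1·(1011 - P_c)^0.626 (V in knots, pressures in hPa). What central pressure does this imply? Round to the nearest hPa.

951 hPa

ΔP = (V / 6.1)^(1/0.626) = (79/6.1)^1.597.
79/6.1 = 12.951; 12.951^1.597 ≈ 59.82 hPa.
P_c = 1011 − 59.82 = 951.18 ≈ 951 hPa.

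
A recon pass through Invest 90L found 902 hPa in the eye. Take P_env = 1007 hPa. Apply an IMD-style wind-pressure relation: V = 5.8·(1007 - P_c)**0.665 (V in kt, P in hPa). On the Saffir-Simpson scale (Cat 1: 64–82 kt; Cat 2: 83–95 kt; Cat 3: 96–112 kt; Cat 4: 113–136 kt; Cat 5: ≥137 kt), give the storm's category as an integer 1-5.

ΔP = 1007 − 902 = 105 hPa.
V ≈ 5.8 × 105^0.665 = 5.8 × 22.08 ≈ 128 kt.
128 kt falls in the Category 4 band.

4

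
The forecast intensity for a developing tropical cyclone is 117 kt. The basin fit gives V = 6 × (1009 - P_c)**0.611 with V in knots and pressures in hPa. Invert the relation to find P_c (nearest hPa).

ΔP = (V / 6)^(1/0.611) = (117/6)^1.637.
117/6 = 19.500; 19.500^1.637 ≈ 129.23 hPa.
P_c = 1009 − 129.23 = 879.77 ≈ 880 hPa.

880 hPa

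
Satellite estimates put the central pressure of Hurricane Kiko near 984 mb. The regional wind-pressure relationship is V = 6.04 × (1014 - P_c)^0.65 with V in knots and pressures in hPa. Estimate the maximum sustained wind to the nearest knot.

ΔP = 1014 − 984 = 30 mb.
30^0.65 ≈ 9.123.
V ≈ 6.04 × 9.123 ≈ 55.1 kt.

55 kt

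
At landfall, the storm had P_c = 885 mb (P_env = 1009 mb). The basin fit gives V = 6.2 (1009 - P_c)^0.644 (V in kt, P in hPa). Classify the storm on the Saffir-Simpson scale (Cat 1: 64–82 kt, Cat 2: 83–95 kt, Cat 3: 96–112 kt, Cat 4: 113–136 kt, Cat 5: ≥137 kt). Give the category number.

ΔP = 1009 − 885 = 124 mb.
V ≈ 6.2 × 124^0.644 = 6.2 × 22.29 ≈ 138 kt.
138 kt falls in the Category 5 band.

5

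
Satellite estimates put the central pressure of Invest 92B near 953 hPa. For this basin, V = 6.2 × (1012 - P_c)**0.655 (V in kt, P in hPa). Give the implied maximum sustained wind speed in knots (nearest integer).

ΔP = 1012 − 953 = 59 hPa.
59^0.655 ≈ 14.451.
V ≈ 6.2 × 14.451 ≈ 89.6 kt.

90 kt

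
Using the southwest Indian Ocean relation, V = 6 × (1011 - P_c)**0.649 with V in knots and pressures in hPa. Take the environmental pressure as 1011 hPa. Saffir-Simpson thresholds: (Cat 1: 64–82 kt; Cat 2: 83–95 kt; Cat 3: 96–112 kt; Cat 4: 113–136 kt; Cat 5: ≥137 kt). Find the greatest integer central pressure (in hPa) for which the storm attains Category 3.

Category 3 begins at V = 96 kt.
Required ΔP = (96/6)^(1/0.649) = 16.000^1.541 ≈ 71.67 hPa.
P_c ≤ 1011 − 71.67 = 939.33, so the highest integer P_c is 939 hPa.

939 hPa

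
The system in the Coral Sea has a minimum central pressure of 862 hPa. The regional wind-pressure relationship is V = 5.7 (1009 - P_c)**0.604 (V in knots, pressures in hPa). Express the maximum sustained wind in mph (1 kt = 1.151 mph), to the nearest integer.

134 mph

ΔP = 1009 − 862 = 147 hPa.
V ≈ 5.7 × 147^0.604 = 5.7 × 20.373 ≈ 116.127 kt.
116.127 × 1.151 ≈ 133.66 mph → 134 mph.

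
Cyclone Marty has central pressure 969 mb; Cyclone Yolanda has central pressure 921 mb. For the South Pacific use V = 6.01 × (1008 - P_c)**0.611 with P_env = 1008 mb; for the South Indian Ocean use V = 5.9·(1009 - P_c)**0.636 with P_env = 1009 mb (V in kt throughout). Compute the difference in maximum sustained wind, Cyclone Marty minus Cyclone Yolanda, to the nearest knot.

Cyclone Marty: ΔP = 39; V ≈ 6.01 × 39^0.611 ≈ 56.37 kt.
Cyclone Yolanda: ΔP = 88; V ≈ 5.9 × 88^0.636 ≈ 101.75 kt.
Difference ≈ 56.37 − 101.75 = -45.38 → -45 kt.

-45 kt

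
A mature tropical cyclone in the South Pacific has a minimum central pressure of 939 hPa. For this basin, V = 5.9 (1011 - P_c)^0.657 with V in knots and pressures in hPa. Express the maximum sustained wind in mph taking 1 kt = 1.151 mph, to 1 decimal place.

112.8 mph

ΔP = 1011 − 939 = 72 hPa.
V ≈ 5.9 × 72^0.657 = 5.9 × 16.606 ≈ 97.976 kt.
97.976 × 1.151 ≈ 112.77 mph → 112.8 mph.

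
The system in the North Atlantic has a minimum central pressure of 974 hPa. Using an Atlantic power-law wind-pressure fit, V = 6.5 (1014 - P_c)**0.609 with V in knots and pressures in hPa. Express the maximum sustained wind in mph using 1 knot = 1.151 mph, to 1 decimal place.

ΔP = 1014 − 974 = 40 hPa.
V ≈ 6.5 × 40^0.609 = 6.5 × 9.455 ≈ 61.457 kt.
61.457 × 1.151 ≈ 70.74 mph → 70.7 mph.

70.7 mph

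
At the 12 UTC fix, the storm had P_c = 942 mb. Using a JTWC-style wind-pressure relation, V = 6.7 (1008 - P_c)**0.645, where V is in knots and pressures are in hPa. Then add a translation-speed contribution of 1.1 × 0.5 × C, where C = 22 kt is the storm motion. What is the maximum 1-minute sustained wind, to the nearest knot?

ΔP = 1008 − 942 = 66 mb.
66^0.645 ≈ 14.914.
V ≈ 6.7 × 14.914 ≈ 99.9 kt.
Translation term: 1.1 × 0.5 × 22 = 12.1 kt.
Corrected V ≈ 112 kt → 112 kt.

112 kt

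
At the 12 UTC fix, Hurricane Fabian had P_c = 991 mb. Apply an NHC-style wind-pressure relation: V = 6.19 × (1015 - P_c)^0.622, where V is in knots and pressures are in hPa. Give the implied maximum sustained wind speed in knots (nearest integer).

ΔP = 1015 − 991 = 24 mb.
24^0.622 ≈ 7.219.
V ≈ 6.19 × 7.219 ≈ 44.7 kt.

45 kt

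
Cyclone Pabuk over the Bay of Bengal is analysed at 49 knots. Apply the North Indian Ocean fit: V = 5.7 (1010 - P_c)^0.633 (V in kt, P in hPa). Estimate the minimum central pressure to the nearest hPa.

ΔP = (V / 5.7)^(1/0.633) = (49/5.7)^1.580.
49/5.7 = 8.596; 8.596^1.580 ≈ 29.92 hPa.
P_c = 1010 − 29.92 = 980.08 ≈ 980 hPa.

980 hPa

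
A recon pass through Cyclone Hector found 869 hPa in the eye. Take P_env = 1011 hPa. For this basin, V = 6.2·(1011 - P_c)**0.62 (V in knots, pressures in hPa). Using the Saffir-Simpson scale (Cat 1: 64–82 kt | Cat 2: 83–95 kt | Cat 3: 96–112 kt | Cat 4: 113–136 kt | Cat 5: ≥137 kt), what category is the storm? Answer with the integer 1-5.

ΔP = 1011 − 869 = 142 hPa.
V ≈ 6.2 × 142^0.62 = 6.2 × 21.60 ≈ 134 kt.
134 kt falls in the Category 4 band.

4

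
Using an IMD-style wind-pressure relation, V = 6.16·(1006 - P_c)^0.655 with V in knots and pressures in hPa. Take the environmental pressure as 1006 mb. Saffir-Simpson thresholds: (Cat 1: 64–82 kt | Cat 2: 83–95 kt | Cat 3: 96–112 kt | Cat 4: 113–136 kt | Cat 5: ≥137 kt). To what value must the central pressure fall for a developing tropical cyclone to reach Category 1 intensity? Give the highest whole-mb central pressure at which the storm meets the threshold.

Category 1 begins at V = 64 kt.
Required ΔP = (64/6.16)^(1/0.655) = 10.390^1.527 ≈ 35.65 mb.
P_c ≤ 1006 − 35.65 = 970.35, so the highest integer P_c is 970 mb.

970 mb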